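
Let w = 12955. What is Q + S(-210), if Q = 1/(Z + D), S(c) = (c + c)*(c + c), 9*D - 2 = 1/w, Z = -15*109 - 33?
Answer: 3811309147445/21606061 ≈ 1.7640e+5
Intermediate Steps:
Z = -1668 (Z = -1635 - 33 = -1668)
D = 2879/12955 (D = 2/9 + (⅑)/12955 = 2/9 + (⅑)*(1/12955) = 2/9 + 1/116595 = 2879/12955 ≈ 0.22223)
S(c) = 4*c² (S(c) = (2*c)*(2*c) = 4*c²)
Q = -12955/21606061 (Q = 1/(-1668 + 2879/12955) = 1/(-21606061/12955) = -12955/21606061 ≈ -0.00059960)
Q + S(-210) = -12955/21606061 + 4*(-210)² = -12955/21606061 + 4*44100 = -12955/21606061 + 176400 = 3811309147445/21606061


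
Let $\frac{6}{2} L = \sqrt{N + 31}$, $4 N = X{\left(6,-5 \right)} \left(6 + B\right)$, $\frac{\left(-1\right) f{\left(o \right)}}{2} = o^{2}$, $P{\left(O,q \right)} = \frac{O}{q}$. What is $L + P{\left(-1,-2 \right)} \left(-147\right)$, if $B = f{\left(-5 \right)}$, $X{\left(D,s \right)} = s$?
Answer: $- \frac{147}{2} + \frac{\sqrt{86}}{3} \approx -70.409$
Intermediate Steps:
$f{\left(o \right)} = - 2 o^{2}$
$B = -50$ ($B = - 2 \left(-5\right)^{2} = \left(-2\right) 25 = -50$)
$N = 55$ ($N = \frac{\left(-5\right) \left(6 - 50\right)}{4} = \frac{\left(-5\right) \left(-44\right)}{4} = \frac{1}{4} \cdot 220 = 55$)
$L = \frac{\sqrt{86}}{3}$ ($L = \frac{\sqrt{55 + 31}}{3} = \frac{\sqrt{86}}{3} \approx 3.0912$)
$L + P{\left(-1,-2 \right)} \left(-147\right) = \frac{\sqrt{86}}{3} + - \frac{1}{-2} \left(-147\right) = \frac{\sqrt{86}}{3} + \left(-1\right) \left(- \frac{1}{2}\right) \left(-147\right) = \frac{\sqrt{86}}{3} + \frac{1}{2} \left(-147\right) = \frac{\sqrt{86}}{3} - \frac{147}{2} = - \frac{147}{2} + \frac{\sqrt{86}}{3}$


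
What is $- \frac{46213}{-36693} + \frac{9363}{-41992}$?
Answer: $\frac{1597019737}{1540812456} \approx 1.0365$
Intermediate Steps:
$- \frac{46213}{-36693} + \frac{9363}{-41992} = \left(-46213\right) \left(- \frac{1}{36693}\right) + 9363 \left(- \frac{1}{41992}\right) = \frac{46213}{36693} - \frac{9363}{41992} = \frac{1597019737}{1540812456}$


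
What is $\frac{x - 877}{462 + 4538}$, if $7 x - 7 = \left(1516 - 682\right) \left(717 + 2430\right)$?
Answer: $\frac{1309233}{17500} \approx 74.813$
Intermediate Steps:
$x = \frac{2624605}{7}$ ($x = 1 + \frac{\left(1516 - 682\right) \left(717 + 2430\right)}{7} = 1 + \frac{834 \cdot 3147}{7} = 1 + \frac{1}{7} \cdot 2624598 = 1 + \frac{2624598}{7} = \frac{2624605}{7} \approx 3.7494 \cdot 10^{5}$)
$\frac{x - 877}{462 + 4538} = \frac{\frac{2624605}{7} - 877}{462 + 4538} = \frac{2618466}{7 \cdot 5000} = \frac{2618466}{7} \cdot \frac{1}{5000} = \frac{1309233}{17500}$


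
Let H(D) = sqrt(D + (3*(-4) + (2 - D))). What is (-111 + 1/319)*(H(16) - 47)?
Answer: 1664176/319 - 35408*I*sqrt(10)/319 ≈ 5216.9 - 351.0*I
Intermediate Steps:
H(D) = I*sqrt(10) (H(D) = sqrt(D + (-12 + (2 - D))) = sqrt(D + (-10 - D)) = sqrt(-10) = I*sqrt(10))
(-111 + 1/319)*(H(16) - 47) = (-111 + 1/319)*(I*sqrt(10) - 47) = (-111 + 1/319)*(-47 + I*sqrt(10)) = -35408*(-47 + I*sqrt(10))/319 = 1664176/319 - 35408*I*sqrt(10)/319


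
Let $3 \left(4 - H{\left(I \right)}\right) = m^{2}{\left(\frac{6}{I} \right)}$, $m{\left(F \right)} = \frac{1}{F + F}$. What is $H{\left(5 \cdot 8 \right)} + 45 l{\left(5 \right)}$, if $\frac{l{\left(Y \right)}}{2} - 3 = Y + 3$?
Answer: $\frac{26738}{27} \approx 990.3$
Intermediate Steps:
$m{\left(F \right)} = \frac{1}{2 F}$
$H{\left(I \right)} = 4 - \frac{I^{2}}{432}$ ($H{\left(I \right)} = 4 - \frac{\left(\frac{1}{2 \frac{6}{I}}\right)^{2}}{3} = 4 - \frac{\left(\frac{\frac{1}{6} I}{2}\right)^{2}}{3} = 4 - \frac{\left(\frac{I}{12}\right)^{2}}{3} = 4 - \frac{\frac{1}{144} I^{2}}{3} = 4 - \frac{I^{2}}{432}$)
$l{\left(Y \right)} = 12 + 2 Y$ ($l{\left(Y \right)} = 6 + 2 \left(Y + 3\right) = 6 + 2 \left(3 + Y\right) = 6 + \left(6 + 2 Y\right) = 12 + 2 Y$)
$H{\left(5 \cdot 8 \right)} + 45 l{\left(5 \right)} = \left(4 - \frac{\left(5 \cdot 8\right)^{2}}{432}\right) + 45 \left(12 + 2 \cdot 5\right) = \left(4 - \frac{40^{2}}{432}\right) + 45 \left(12 + 10\right) = \left(4 - \frac{100}{27}\right) + 45 \cdot 22 = \left(4 - \frac{100}{27}\right) + 990 = \frac{8}{27} + 990 = \frac{26738}{27}$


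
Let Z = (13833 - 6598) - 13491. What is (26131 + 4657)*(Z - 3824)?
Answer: -310343040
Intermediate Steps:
Z = -6256 (Z = 7235 - 13491 = -6256)
(26131 + 4657)*(Z - 3824) = (26131 + 4657)*(-6256 - 3824) = 30788*(-10080) = -310343040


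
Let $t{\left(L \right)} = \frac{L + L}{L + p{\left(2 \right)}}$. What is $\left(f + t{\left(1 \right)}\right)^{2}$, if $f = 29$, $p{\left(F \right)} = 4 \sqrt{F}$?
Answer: $\frac{804737}{961} + \frac{14352 \sqrt{2}}{961} \approx 858.52$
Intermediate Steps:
$t{\left(L \right)} = \frac{2 L}{L + 4 \sqrt{2}}$ ($t{\left(L \right)} = \frac{L + L}{L + 4 \sqrt{2}} = \frac{2 L}{L + 4 \sqrt{2}}$)
$\left(f + t{\left(1 \right)}\right)^{2} = \left(29 + 2 \cdot 1 \frac{1}{1 + 4 \sqrt{2}}\right)^{2} = \left(29 + \frac{2}{1 + 4 \sqrt{2}}\right)^{2}$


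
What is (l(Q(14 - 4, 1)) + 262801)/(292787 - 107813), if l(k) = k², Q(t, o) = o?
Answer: 131401/92487 ≈ 1.4208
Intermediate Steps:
(l(Q(14 - 4, 1)) + 262801)/(292787 - 107813) = (1² + 262801)/(292787 - 107813) = (1 + 262801)/184974 = 262802*(1/184974) = 131401/92487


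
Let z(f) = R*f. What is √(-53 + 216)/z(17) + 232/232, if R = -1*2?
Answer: 1 - √163/34 ≈ 0.62450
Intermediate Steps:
R = -2
z(f) = -2*f
√(-53 + 216)/z(17) + 232/232 = √(-53 + 216)/((-2*17)) + 232/232 = √163/(-34) + 232*(1/232) = √163*(-1/34) + 1 = -√163/34 + 1 = 1 - √163/34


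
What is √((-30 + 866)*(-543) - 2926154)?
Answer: I*√3380102 ≈ 1838.5*I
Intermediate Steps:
√((-30 + 866)*(-543) - 2926154) = √(836*(-543) - 2926154) = √(-453948 - 2926154) = √(-3380102) = I*√3380102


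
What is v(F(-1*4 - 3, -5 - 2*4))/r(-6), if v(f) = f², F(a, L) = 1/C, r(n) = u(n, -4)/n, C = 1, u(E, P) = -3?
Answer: 2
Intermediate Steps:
r(n) = -3/n
F(a, L) = 1 (F(a, L) = 1/1 = 1)
v(F(-1*4 - 3, -5 - 2*4))/r(-6) = 1²/((-3/(-6))) = 1/(-3*(-⅙)) = 1/(½) = 1*2 = 2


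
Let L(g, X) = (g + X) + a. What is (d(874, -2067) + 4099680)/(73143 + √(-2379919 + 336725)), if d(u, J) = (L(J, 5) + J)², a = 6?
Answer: 1543230186687/5351941643 - 21098809*I*√2043194/5351941643 ≈ 288.35 - 5.6351*I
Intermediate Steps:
L(g, X) = 6 + X + g (L(g, X) = (g + X) + 6 = (X + g) + 6 = 6 + X + g)
d(u, J) = (11 + 2*J)² (d(u, J) = ((6 + 5 + J) + J)² = ((11 + J) + J)² = (11 + 2*J)²)
(d(874, -2067) + 4099680)/(73143 + √(-2379919 + 336725)) = ((11 + 2*(-2067))² + 4099680)/(73143 + √(-2379919 + 336725)) = ((11 - 4134)² + 4099680)/(73143 + √(-2043194)) = ((-4123)² + 4099680)/(73143 + I*√2043194) = (16999129 + 4099680)/(73143 + I*√2043194) = 21098809/(73143 + I*√2043194)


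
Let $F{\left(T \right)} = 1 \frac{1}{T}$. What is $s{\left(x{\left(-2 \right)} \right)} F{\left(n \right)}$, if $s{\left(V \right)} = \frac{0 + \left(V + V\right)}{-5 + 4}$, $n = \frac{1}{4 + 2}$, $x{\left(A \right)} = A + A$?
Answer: $48$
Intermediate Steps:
$x{\left(A \right)} = 2 A$
$n = \frac{1}{6} \approx 0.16667$
$s{\left(V \right)} = - 2 V$ ($s{\left(V \right)} = \frac{0 + 2 V}{-1} = 2 V \left(-1\right) = - 2 V$)
$F{\left(T \right)} = \frac{1}{T}$
$s{\left(x{\left(-2 \right)} \right)} F{\left(n \right)} = - 2 \cdot 2 \left(-2\right) \frac{1}{\frac{1}{6}} = \left(-2\right) \left(-4\right) 6 = 8 \cdot 6 = 48$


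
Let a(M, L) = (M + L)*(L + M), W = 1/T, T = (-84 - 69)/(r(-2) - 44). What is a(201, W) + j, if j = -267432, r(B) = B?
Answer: -5311737287/23409 ≈ -2.2691e+5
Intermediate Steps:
T = 153/46 (T = (-84 - 69)/(-2 - 44) = -153/(-46) = -153*(-1/46) = 153/46 ≈ 3.3261)
W = 46/153 (W = 1/(153/46) = 46/153 ≈ 0.30065)
a(M, L) = (L + M)² (a(M, L) = (L + M)*(L + M) = (L + M)²)
a(201, W) + j = (46/153 + 201)² - 267432 = (30799/153)² - 267432 = 948578401/23409 - 267432 = -5311737287/23409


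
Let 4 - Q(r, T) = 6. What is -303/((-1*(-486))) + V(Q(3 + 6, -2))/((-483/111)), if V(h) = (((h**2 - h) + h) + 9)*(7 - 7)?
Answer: -101/162 ≈ -0.62346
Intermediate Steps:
Q(r, T) = -2 (Q(r, T) = 4 - 1*6 = 4 - 6 = -2)
V(h) = 0 (V(h) = (h**2 + 9)*0 = (9 + h**2)*0 = 0)
-303/((-1*(-486))) + V(Q(3 + 6, -2))/((-483/111)) = -303/((-1*(-486))) + 0/((-483/111)) = -303/486 + 0/((-483*1/111)) = -303*1/486 + 0/(-161/37) = -101/162 + 0*(-37/161) = -101/162 + 0 = -101/162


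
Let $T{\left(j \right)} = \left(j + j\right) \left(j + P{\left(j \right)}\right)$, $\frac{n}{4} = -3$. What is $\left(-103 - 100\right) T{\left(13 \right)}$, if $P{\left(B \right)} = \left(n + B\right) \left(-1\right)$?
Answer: $-63336$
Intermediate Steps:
$n = -12$ ($n = 4 \left(-3\right) = -12$)
$P{\left(B \right)} = 12 - B$ ($P{\left(B \right)} = \left(-12 + B\right) \left(-1\right) = 12 - B$)
$T{\left(j \right)} = 24 j$ ($T{\left(j \right)} = \left(j + j\right) \left(j - \left(-12 + j\right)\right) = 2 j 12 = 24 j$)
$\left(-103 - 100\right) T{\left(13 \right)} = \left(-103 - 100\right) 24 \cdot 13 = \left(-203\right) 312 = -63336$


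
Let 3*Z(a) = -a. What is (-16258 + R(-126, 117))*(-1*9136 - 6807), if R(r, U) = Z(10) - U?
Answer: 783359305/3 ≈ 2.6112e+8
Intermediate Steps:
Z(a) = -a/3 (Z(a) = (-a)/3 = -a/3)
R(r, U) = -10/3 - U (R(r, U) = -1/3*10 - U = -10/3 - U)
(-16258 + R(-126, 117))*(-1*9136 - 6807) = (-16258 + (-10/3 - 1*117))*(-1*9136 - 6807) = (-16258 + (-10/3 - 117))*(-9136 - 6807) = (-16258 - 361/3)*(-15943) = -49135/3*(-15943) = 783359305/3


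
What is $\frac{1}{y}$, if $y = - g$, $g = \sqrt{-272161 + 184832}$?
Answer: $\frac{i \sqrt{87329}}{87329} \approx 0.0033839 i$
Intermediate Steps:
$g = i \sqrt{87329}$ ($g = \sqrt{-87329} = i \sqrt{87329} \approx 295.51 i$)
$y = - i \sqrt{87329} \approx - 295.51 i$
$\frac{1}{y} = \frac{1}{\left(-1\right) i \sqrt{87329}} = \frac{i \sqrt{87329}}{87329}$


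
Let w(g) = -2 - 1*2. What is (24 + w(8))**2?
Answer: 400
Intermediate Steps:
w(g) = -4 (w(g) = -2 - 2 = -4)
(24 + w(8))**2 = (24 - 4)**2 = 20**2 = 400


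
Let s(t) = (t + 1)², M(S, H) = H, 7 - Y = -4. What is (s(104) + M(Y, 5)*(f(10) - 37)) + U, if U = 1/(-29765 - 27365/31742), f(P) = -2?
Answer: 10232487154108/944827995 ≈ 10830.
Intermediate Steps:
Y = 11 (Y = 7 - 1*(-4) = 7 + 4 = 11)
U = -31742/944827995 (U = 1/(-29765 - 27365*1/31742) = 1/(-29765 - 27365/31742) = 1/(-944827995/31742) = -31742/944827995 ≈ -3.3596e-5)
s(t) = (1 + t)²
(s(104) + M(Y, 5)*(f(10) - 37)) + U = ((1 + 104)² + 5*(-2 - 37)) - 31742/944827995 = (105² + 5*(-39)) - 31742/944827995 = (11025 - 195) - 31742/944827995 = 10830 - 31742/944827995 = 10232487154108/944827995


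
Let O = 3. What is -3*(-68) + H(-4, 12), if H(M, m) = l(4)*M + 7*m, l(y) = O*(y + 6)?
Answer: 168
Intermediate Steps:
l(y) = 18 + 3*y (l(y) = 3*(y + 6) = 3*(6 + y) = 18 + 3*y)
H(M, m) = 7*m + 30*M (H(M, m) = (18 + 3*4)*M + 7*m = (18 + 12)*M + 7*m = 30*M + 7*m = 7*m + 30*M)
-3*(-68) + H(-4, 12) = -3*(-68) + (7*12 + 30*(-4)) = 204 + (84 - 120) = 204 - 36 = 168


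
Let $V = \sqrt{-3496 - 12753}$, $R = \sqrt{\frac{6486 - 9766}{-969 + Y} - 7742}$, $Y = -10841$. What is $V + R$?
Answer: $i \left(\sqrt{16249} + \frac{3 \sqrt{1199761366}}{1181}\right) \approx 215.46 i$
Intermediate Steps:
$R = \frac{3 i \sqrt{1199761366}}{1181}$ ($R = \sqrt{\frac{6486 - 9766}{-969 - 10841} - 7742} = \sqrt{- \frac{3280}{-11810} - 7742} = \sqrt{\left(-3280\right) \left(- \frac{1}{11810}\right) - 7742} = \sqrt{\frac{328}{1181} - 7742} = \sqrt{- \frac{9142974}{1181}} = \frac{3 i \sqrt{1199761366}}{1181} \approx 87.987 i$)
$V = i \sqrt{16249}$ ($V = \sqrt{-16249} = i \sqrt{16249} \approx 127.47 i$)
$V + R = i \sqrt{16249} + \frac{3 i \sqrt{1199761366}}{1181}$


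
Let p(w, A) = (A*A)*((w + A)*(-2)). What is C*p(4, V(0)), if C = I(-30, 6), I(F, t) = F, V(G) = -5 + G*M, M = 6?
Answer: -1500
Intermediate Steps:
V(G) = -5 + 6*G (V(G) = -5 + G*6 = -5 + 6*G)
p(w, A) = A²*(-2*A - 2*w) (p(w, A) = A²*((A + w)*(-2)) = A²*(-2*A - 2*w))
C = -30
C*p(4, V(0)) = -60*(-5 + 6*0)²*(-(-5 + 6*0) - 1*4) = -60*(-5 + 0)²*(-(-5 + 0) - 4) = -60*(-5)²*(-1*(-5) - 4) = -60*25*(5 - 4) = -60*25 = -30*50 = -1500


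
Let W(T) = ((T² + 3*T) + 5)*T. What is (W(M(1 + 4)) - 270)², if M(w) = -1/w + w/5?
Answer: 1085438916/15625 ≈ 69468.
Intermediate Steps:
M(w) = -1/w + w/5 (M(w) = -1/w + w*(⅕) = -1/w + w/5)
W(T) = T*(5 + T² + 3*T) (W(T) = (5 + T² + 3*T)*T = T*(5 + T² + 3*T))
(W(M(1 + 4)) - 270)² = ((-1/(1 + 4) + (1 + 4)/5)*(5 + (-1/(1 + 4) + (1 + 4)/5)² + 3*(-1/(1 + 4) + (1 + 4)/5)) - 270)² = ((-1/5 + (⅕)*5)*(5 + (-1/5 + (⅕)*5)² + 3*(-1/5 + (⅕)*5)) - 270)² = ((-1*⅕ + 1)*(5 + (-1*⅕ + 1)² + 3*(-1*⅕ + 1)) - 270)² = ((-⅕ + 1)*(5 + (-⅕ + 1)² + 3*(-⅕ + 1)) - 270)² = (4*(5 + (⅘)² + 3*(⅘))/5 - 270)² = (4*(5 + 16/25 + 12/5)/5 - 270)² = ((⅘)*(201/25) - 270)² = (804/125 - 270)² = (-32946/125)² = 1085438916/15625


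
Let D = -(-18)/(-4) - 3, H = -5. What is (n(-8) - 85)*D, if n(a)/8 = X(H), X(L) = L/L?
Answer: 1155/2 ≈ 577.50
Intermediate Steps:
X(L) = 1
n(a) = 8 (n(a) = 8*1 = 8)
D = -15/2 (D = -(-18)*(-1)/4 - 3 = -3*3/2 - 3 = -9/2 - 3 = -15/2 ≈ -7.5000)
(n(-8) - 85)*D = (8 - 85)*(-15/2) = -77*(-15/2) = 1155/2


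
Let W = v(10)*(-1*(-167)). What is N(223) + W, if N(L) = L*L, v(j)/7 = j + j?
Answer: 73109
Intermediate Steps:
v(j) = 14*j (v(j) = 7*(j + j) = 7*(2*j) = 14*j)
N(L) = L**2
W = 23380 (W = (14*10)*(-1*(-167)) = 140*167 = 23380)
N(223) + W = 223**2 + 23380 = 49729 + 23380 = 73109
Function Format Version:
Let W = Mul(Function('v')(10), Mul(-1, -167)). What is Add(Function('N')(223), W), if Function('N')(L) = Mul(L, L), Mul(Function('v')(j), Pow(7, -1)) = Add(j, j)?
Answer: 73109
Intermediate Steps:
Function('v')(j) = Mul(14, j) (Function('v')(j) = Mul(7, Add(j, j)) = Mul(7, Mul(2, j)) = Mul(14, j))
Function('N')(L) = Pow(L, 2)
W = 23380 (W = Mul(Mul(14, 10), Mul(-1, -167)) = Mul(140, 167) = 23380)
Add(Function('N')(223), W) = Add(Pow(223, 2), 23380) = Add(49729, 23380) = 73109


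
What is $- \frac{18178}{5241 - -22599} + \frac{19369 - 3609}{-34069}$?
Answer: $- \frac{529032341}{474240480} \approx -1.1155$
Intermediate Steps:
$- \frac{18178}{5241 - -22599} + \frac{19369 - 3609}{-34069} = - \frac{18178}{5241 + 22599} + \left(19369 - 3609\right) \left(- \frac{1}{34069}\right) = - \frac{18178}{27840} + 15760 \left(- \frac{1}{34069}\right) = \left(-18178\right) \frac{1}{27840} - \frac{15760}{34069} = - \frac{9089}{13920} - \frac{15760}{34069} = - \frac{529032341}{474240480}$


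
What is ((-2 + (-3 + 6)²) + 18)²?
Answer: 625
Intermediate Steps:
((-2 + (-3 + 6)²) + 18)² = ((-2 + 3²) + 18)² = ((-2 + 9) + 18)² = (7 + 18)² = 25² = 625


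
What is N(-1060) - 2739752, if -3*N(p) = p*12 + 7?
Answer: -8206543/3 ≈ -2.7355e+6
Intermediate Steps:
N(p) = -7/3 - 4*p (N(p) = -(p*12 + 7)/3 = -(12*p + 7)/3 = -(7 + 12*p)/3 = -7/3 - 4*p)
N(-1060) - 2739752 = (-7/3 - 4*(-1060)) - 2739752 = (-7/3 + 4240) - 2739752 = 12713/3 - 2739752 = -8206543/3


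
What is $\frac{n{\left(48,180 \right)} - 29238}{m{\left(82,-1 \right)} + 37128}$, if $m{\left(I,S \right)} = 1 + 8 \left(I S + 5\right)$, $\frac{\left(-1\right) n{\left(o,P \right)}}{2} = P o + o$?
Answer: $- \frac{15538}{12171} \approx -1.2766$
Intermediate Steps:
$n{\left(o,P \right)} = - 2 o - 2 P o$ ($n{\left(o,P \right)} = - 2 \left(P o + o\right) = - 2 \left(o + P o\right) = - 2 o - 2 P o$)
$m{\left(I,S \right)} = 41 + 8 I S$ ($m{\left(I,S \right)} = 1 + 8 \left(5 + I S\right) = 1 + \left(40 + 8 I S\right) = 41 + 8 I S$)
$\frac{n{\left(48,180 \right)} - 29238}{m{\left(82,-1 \right)} + 37128} = \frac{\left(-2\right) 48 \left(1 + 180\right) - 29238}{\left(41 + 8 \cdot 82 \left(-1\right)\right) + 37128} = \frac{\left(-2\right) 48 \cdot 181 - 29238}{\left(41 - 656\right) + 37128} = \frac{-17376 - 29238}{-615 + 37128} = - \frac{46614}{36513} = \left(-46614\right) \frac{1}{36513} = - \frac{15538}{12171}$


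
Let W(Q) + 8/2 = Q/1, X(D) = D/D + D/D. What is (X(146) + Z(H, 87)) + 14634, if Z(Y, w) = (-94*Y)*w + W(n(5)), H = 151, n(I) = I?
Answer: -1220241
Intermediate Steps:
X(D) = 2 (X(D) = 1 + 1 = 2)
W(Q) = -4 + Q (W(Q) = -4 + Q/1 = -4 + Q*1 = -4 + Q)
Z(Y, w) = 1 - 94*Y*w (Z(Y, w) = (-94*Y)*w + (-4 + 5) = -94*Y*w + 1 = 1 - 94*Y*w)
(X(146) + Z(H, 87)) + 14634 = (2 + (1 - 94*151*87)) + 14634 = (2 + (1 - 1234878)) + 14634 = (2 - 1234877) + 14634 = -1234875 + 14634 = -1220241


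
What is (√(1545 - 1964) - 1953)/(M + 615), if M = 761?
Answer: -1953/1376 + I*√419/1376 ≈ -1.4193 + 0.014876*I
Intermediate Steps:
(√(1545 - 1964) - 1953)/(M + 615) = (√(1545 - 1964) - 1953)/(761 + 615) = (√(-419) - 1953)/1376 = (I*√419 - 1953)*(1/1376) = (-1953 + I*√419)*(1/1376) = -1953/1376 + I*√419/1376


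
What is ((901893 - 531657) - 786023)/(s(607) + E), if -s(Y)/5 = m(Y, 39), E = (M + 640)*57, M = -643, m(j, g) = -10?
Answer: 415787/121 ≈ 3436.3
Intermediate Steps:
E = -171 (E = (-643 + 640)*57 = -3*57 = -171)
s(Y) = 50 (s(Y) = -5*(-10) = 50)
((901893 - 531657) - 786023)/(s(607) + E) = ((901893 - 531657) - 786023)/(50 - 171) = (370236 - 786023)/(-121) = -415787*(-1/121) = 415787/121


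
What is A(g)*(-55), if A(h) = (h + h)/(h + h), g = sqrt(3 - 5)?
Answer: -55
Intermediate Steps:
g = I*sqrt(2) (g = sqrt(-2) = I*sqrt(2) ≈ 1.4142*I)
A(h) = 1 (A(h) = (2*h)/((2*h)) = (2*h)*(1/(2*h)) = 1)
A(g)*(-55) = 1*(-55) = -55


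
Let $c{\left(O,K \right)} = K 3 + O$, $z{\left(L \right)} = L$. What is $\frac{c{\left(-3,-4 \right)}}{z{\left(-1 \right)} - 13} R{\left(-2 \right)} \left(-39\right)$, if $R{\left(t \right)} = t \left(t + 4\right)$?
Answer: $\frac{1170}{7} \approx 167.14$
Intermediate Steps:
$c{\left(O,K \right)} = O + 3 K$ ($c{\left(O,K \right)} = 3 K + O = O + 3 K$)
$R{\left(t \right)} = t \left(4 + t\right)$
$\frac{c{\left(-3,-4 \right)}}{z{\left(-1 \right)} - 13} R{\left(-2 \right)} \left(-39\right) = \frac{-3 + 3 \left(-4\right)}{-1 - 13} \left(- 2 \left(4 - 2\right)\right) \left(-39\right) = \frac{-3 - 12}{-14} \left(\left(-2\right) 2\right) \left(-39\right) = \left(-15\right) \left(- \frac{1}{14}\right) \left(-4\right) \left(-39\right) = \frac{15}{14} \left(-4\right) \left(-39\right) = \left(- \frac{30}{7}\right) \left(-39\right) = \frac{1170}{7}$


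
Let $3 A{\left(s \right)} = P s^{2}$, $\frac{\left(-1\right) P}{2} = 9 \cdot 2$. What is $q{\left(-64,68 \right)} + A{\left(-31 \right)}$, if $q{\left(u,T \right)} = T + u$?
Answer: $-11528$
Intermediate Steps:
$P = -36$ ($P = - 2 \cdot 9 \cdot 2 = \left(-2\right) 18 = -36$)
$A{\left(s \right)} = - 12 s^{2}$ ($A{\left(s \right)} = \frac{\left(-36\right) s^{2}}{3} = - 12 s^{2}$)
$q{\left(-64,68 \right)} + A{\left(-31 \right)} = \left(68 - 64\right) - 12 \left(-31\right)^{2} = 4 - 11532 = -11528$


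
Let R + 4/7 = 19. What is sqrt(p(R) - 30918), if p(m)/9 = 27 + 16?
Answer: I*sqrt(30531) ≈ 174.73*I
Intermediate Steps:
R = 129/7 (R = -4/7 + 19 = 129/7 ≈ 18.429)
p(m) = 387 (p(m) = 9*(27 + 16) = 9*43 = 387)
sqrt(p(R) - 30918) = sqrt(387 - 30918) = sqrt(-30531) = I*sqrt(30531)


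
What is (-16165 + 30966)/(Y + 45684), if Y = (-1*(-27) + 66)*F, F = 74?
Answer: 14801/52566 ≈ 0.28157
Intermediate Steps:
Y = 6882 (Y = (-1*(-27) + 66)*74 = (27 + 66)*74 = 93*74 = 6882)
(-16165 + 30966)/(Y + 45684) = (-16165 + 30966)/(6882 + 45684) = 14801/52566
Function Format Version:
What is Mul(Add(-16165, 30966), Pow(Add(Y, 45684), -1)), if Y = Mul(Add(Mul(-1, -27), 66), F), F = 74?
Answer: Rational(14801, 52566) ≈ 0.28157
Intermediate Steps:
Y = 6882 (Y = Mul(Add(Mul(-1, -27), 66), 74) = Mul(Add(27, 66), 74) = Mul(93, 74) = 6882)
Mul(Add(-16165, 30966), Pow(Add(Y, 45684), -1)) = Mul(Add(-16165, 30966), Pow(Add(6882, 45684), -1)) = Mul(14801, Pow(52566, -1)) = Mul(14801, Rational(1, 52566)) = Rational(14801, 52566)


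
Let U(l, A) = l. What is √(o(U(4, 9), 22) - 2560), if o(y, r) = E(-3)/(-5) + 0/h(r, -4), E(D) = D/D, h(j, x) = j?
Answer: I*√64005/5 ≈ 50.598*I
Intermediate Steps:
E(D) = 1
o(y, r) = -⅕ (o(y, r) = 1/(-5) + 0/r = 1*(-⅕) + 0 = -⅕ + 0 = -⅕)
√(o(U(4, 9), 22) - 2560) = √(-⅕ - 2560) = √(-12801/5) = I*√64005/5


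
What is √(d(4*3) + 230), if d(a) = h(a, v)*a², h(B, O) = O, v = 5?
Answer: 5*√38 ≈ 30.822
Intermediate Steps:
d(a) = 5*a²
√(d(4*3) + 230) = √(5*(4*3)² + 230) = √(5*12² + 230) = √(5*144 + 230) = √(720 + 230) = √950 = 5*√38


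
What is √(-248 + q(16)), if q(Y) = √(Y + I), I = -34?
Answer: √(-248 + 3*I*√2) ≈ 0.1347 + 15.749*I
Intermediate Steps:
q(Y) = √(-34 + Y) (q(Y) = √(Y - 34) = √(-34 + Y))
√(-248 + q(16)) = √(-248 + √(-34 + 16)) = √(-248 + √(-18)) = √(-248 + 3*I*√2)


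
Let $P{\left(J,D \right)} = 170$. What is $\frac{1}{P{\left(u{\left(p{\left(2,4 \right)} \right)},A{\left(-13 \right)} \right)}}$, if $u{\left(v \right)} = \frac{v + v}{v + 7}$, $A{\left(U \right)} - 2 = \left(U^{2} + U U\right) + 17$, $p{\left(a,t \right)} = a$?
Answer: $\frac{1}{170} \approx 0.0058824$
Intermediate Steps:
$A{\left(U \right)} = 19 + 2 U^{2}$ ($A{\left(U \right)} = 2 + \left(\left(U^{2} + U U\right) + 17\right) = 2 + \left(\left(U^{2} + U^{2}\right) + 17\right) = 2 + \left(2 U^{2} + 17\right) = 2 + \left(17 + 2 U^{2}\right) = 19 + 2 U^{2}$)
$u{\left(v \right)} = \frac{2 v}{7 + v}$
$\frac{1}{P{\left(u{\left(p{\left(2,4 \right)} \right)},A{\left(-13 \right)} \right)}} = \frac{1}{170}$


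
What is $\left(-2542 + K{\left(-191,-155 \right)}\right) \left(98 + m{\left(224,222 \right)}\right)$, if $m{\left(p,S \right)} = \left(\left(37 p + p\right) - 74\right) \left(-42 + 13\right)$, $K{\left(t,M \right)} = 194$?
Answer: $574330192$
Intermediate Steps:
$m{\left(p,S \right)} = 2146 - 1102 p$ ($m{\left(p,S \right)} = \left(38 p - 74\right) \left(-29\right) = \left(-74 + 38 p\right) \left(-29\right) = 2146 - 1102 p$)
$\left(-2542 + K{\left(-191,-155 \right)}\right) \left(98 + m{\left(224,222 \right)}\right) = \left(-2542 + 194\right) \left(98 + \left(2146 - 246848\right)\right) = - 2348 \left(98 + \left(2146 - 246848\right)\right) = - 2348 \left(98 - 244702\right) = \left(-2348\right) \left(-244604\right) = 574330192$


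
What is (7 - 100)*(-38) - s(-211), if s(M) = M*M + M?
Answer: -40776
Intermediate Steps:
s(M) = M + M**2 (s(M) = M**2 + M = M + M**2)
(7 - 100)*(-38) - s(-211) = (7 - 100)*(-38) - (-211)*(1 - 211) = -93*(-38) - (-211)*(-210) = 3534 - 1*44310 = 3534 - 44310 = -40776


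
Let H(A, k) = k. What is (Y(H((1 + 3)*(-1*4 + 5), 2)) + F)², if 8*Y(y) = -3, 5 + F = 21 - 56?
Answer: 104329/64 ≈ 1630.1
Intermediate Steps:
F = -40 (F = -5 + (21 - 56) = -5 - 35 = -40)
Y(y) = -3/8 (Y(y) = (⅛)*(-3) = -3/8)
(Y(H((1 + 3)*(-1*4 + 5), 2)) + F)² = (-3/8 - 40)² = (-323/8)² = 104329/64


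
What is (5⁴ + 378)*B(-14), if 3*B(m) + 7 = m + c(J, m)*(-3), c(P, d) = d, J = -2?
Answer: 7021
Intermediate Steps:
B(m) = -7/3 - 2*m/3 (B(m) = -7/3 + (m + m*(-3))/3 = -7/3 + (m - 3*m)/3 = -7/3 + (-2*m)/3 = -7/3 - 2*m/3)
(5⁴ + 378)*B(-14) = (5⁴ + 378)*(-7/3 - ⅔*(-14)) = (625 + 378)*(-7/3 + 28/3) = 1003*7 = 7021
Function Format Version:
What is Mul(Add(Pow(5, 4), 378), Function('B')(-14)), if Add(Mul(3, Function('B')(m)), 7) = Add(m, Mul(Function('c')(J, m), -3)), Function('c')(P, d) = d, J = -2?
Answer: 7021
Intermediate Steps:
Function('B')(m) = Add(Rational(-7, 3), Mul(Rational(-2, 3), m)) (Function('B')(m) = Add(Rational(-7, 3), Mul(Rational(1, 3), Add(m, Mul(m, -3)))) = Add(Rational(-7, 3), Mul(Rational(1, 3), Add(m, Mul(-3, m)))) = Add(Rational(-7, 3), Mul(Rational(1, 3), Mul(-2, m))) = Add(Rational(-7, 3), Mul(Rational(-2, 3), m)))
Mul(Add(Pow(5, 4), 378), Function('B')(-14)) = Mul(Add(Pow(5, 4), 378), Add(Rational(-7, 3), Mul(Rational(-2, 3), -14))) = Mul(Add(625, 378), Add(Rational(-7, 3), Rational(28, 3))) = Mul(1003, 7) = 7021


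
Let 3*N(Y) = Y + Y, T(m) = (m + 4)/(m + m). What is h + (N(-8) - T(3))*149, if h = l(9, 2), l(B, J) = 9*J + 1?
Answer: -1899/2 ≈ -949.50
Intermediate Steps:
l(B, J) = 1 + 9*J
h = 19 (h = 1 + 9*2 = 1 + 18 = 19)
T(m) = (4 + m)/(2*m) (T(m) = (4 + m)/((2*m)) = (4 + m)*(1/(2*m)) = (4 + m)/(2*m))
N(Y) = 2*Y/3 (N(Y) = (Y + Y)/3 = (2*Y)/3 = 2*Y/3)
h + (N(-8) - T(3))*149 = 19 + ((⅔)*(-8) - (4 + 3)/(2*3))*149 = 19 + (-16/3 - 7/(2*3))*149 = 19 + (-16/3 - 1*7/6)*149 = 19 + (-16/3 - 7/6)*149 = 19 - 13/2*149 = 19 - 1937/2 = -1899/2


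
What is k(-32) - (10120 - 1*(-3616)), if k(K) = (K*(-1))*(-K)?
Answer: -12712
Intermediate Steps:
k(K) = K² (k(K) = (-K)*(-K) = K²)
k(-32) - (10120 - 1*(-3616)) = (-32)² - (10120 - 1*(-3616)) = 1024 - (10120 + 3616) = 1024 - 1*13736 = 1024 - 13736 = -12712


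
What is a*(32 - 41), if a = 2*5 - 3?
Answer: -63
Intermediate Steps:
a = 7 (a = 10 - 3 = 7)
a*(32 - 41) = 7*(32 - 41) = 7*(-9) = -63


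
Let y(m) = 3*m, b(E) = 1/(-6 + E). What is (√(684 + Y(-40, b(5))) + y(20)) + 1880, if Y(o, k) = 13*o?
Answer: 1940 + 2*√41 ≈ 1952.8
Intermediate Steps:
(√(684 + Y(-40, b(5))) + y(20)) + 1880 = (√(684 + 13*(-40)) + 3*20) + 1880 = (√(684 - 520) + 60) + 1880 = (√164 + 60) + 1880 = (2*√41 + 60) + 1880 = (60 + 2*√41) + 1880 = 1940 + 2*√41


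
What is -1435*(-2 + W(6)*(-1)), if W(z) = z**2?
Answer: 54530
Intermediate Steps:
-1435*(-2 + W(6)*(-1)) = -1435*(-2 + 6**2*(-1)) = -1435*(-2 + 36*(-1)) = -1435*(-2 - 36) = -1435*(-38) = 54530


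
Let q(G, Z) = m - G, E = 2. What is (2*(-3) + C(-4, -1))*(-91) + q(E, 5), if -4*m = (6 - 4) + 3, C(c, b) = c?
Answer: 3627/4 ≈ 906.75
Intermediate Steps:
m = -5/4 (m = -((6 - 4) + 3)/4 = -(2 + 3)/4 = -1/4*5 = -5/4 ≈ -1.2500)
q(G, Z) = -5/4 - G
(2*(-3) + C(-4, -1))*(-91) + q(E, 5) = (2*(-3) - 4)*(-91) + (-5/4 - 1*2) = (-6 - 4)*(-91) + (-5/4 - 2) = -10*(-91) - 13/4 = 910 - 13/4 = 3627/4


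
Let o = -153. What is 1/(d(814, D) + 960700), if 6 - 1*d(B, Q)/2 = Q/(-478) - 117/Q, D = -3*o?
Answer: 12189/11710148191 ≈ 1.0409e-6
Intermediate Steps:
D = 459 (D = -3*(-153) = 459)
d(B, Q) = 12 + 234/Q + Q/239 (d(B, Q) = 12 - 2*(Q/(-478) - 117/Q) = 12 - 2*(Q*(-1/478) - 117/Q) = 12 - 2*(-Q/478 - 117/Q) = 12 - 2*(-117/Q - Q/478) = 12 + (234/Q + Q/239) = 12 + 234/Q + Q/239)
1/(d(814, D) + 960700) = 1/((12 + 234/459 + (1/239)*459) + 960700) = 1/((12 + 234*(1/459) + 459/239) + 960700) = 1/((12 + 26/51 + 459/239) + 960700) = 1/(175891/12189 + 960700) = 1/(11710148191/12189) = 12189/11710148191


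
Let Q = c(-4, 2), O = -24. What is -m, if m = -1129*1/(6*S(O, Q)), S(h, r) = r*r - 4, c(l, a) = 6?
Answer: 1129/192 ≈ 5.8802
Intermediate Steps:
Q = 6
S(h, r) = -4 + r² (S(h, r) = r² - 4 = -4 + r²)
m = -1129/192 (m = -1129*1/(6*(-4 + 6²)) = -1129*1/(6*(-4 + 36)) = -1129/(32*6) = -1129/192 ≈ -5.8802)
-m = -1*(-1129/192) = 1129/192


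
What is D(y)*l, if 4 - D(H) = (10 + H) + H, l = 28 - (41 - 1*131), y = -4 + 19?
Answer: -4248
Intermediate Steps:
y = 15
l = 118 (l = 28 - (41 - 131) = 28 - 1*(-90) = 28 + 90 = 118)
D(H) = -6 - 2*H (D(H) = 4 - ((10 + H) + H) = 4 - (10 + 2*H) = 4 + (-10 - 2*H) = -6 - 2*H)
D(y)*l = (-6 - 2*15)*118 = (-6 - 30)*118 = -36*118 = -4248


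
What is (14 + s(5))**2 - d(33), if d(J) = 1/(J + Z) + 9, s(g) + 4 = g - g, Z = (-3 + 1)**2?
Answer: 3366/37 ≈ 90.973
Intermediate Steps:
Z = 4 (Z = (-2)**2 = 4)
s(g) = -4 (s(g) = -4 + (g - g) = -4 + 0 = -4)
d(J) = 9 + 1/(4 + J) (d(J) = 1/(J + 4) + 9 = 1/(4 + J) + 9 = 9 + 1/(4 + J))
(14 + s(5))**2 - d(33) = (14 - 4)**2 - (37 + 9*33)/(4 + 33) = 10**2 - (37 + 297)/37 = 100 - 334/37 = 3366/37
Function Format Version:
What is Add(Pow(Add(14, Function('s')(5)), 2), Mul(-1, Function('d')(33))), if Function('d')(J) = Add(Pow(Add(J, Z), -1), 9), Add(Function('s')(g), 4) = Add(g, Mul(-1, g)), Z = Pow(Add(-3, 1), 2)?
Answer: Rational(3366, 37) ≈ 90.973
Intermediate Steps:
Z = 4 (Z = Pow(-2, 2) = 4)
Function('s')(g) = -4 (Function('s')(g) = Add(-4, Add(g, Mul(-1, g))) = Add(-4, 0) = -4)
Function('d')(J) = Add(9, Pow(Add(4, J), -1)) (Function('d')(J) = Add(Pow(Add(J, 4), -1), 9) = Add(Pow(Add(4, J), -1), 9) = Add(9, Pow(Add(4, J), -1)))
Add(Pow(Add(14, Function('s')(5)), 2), Mul(-1, Function('d')(33))) = Add(Pow(Add(14, -4), 2), Mul(-1, Mul(Pow(Add(4, 33), -1), Add(37, Mul(9, 33))))) = Add(Pow(10, 2), Mul(-1, Mul(Pow(37, -1), Add(37, 297)))) = Add(100, Mul(-1, Mul(Rational(1, 37), 334))) = Add(100, Mul(-1, Rational(334, 37))) = Add(100, Rational(-334, 37)) = Rational(3366, 37)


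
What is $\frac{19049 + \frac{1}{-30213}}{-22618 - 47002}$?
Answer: $- \frac{143881859}{525857265} \approx -0.27361$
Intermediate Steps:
$\frac{19049 + \frac{1}{-30213}}{-22618 - 47002} = \frac{19049 - \frac{1}{30213}}{-69620} = \frac{575527436}{30213} \left(- \frac{1}{69620}\right) = - \frac{143881859}{525857265}$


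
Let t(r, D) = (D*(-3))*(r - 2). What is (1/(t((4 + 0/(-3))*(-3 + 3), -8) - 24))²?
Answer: 1/5184 ≈ 0.00019290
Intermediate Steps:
t(r, D) = -3*D*(-2 + r) (t(r, D) = (-3*D)*(-2 + r) = -3*D*(-2 + r))
(1/(t((4 + 0/(-3))*(-3 + 3), -8) - 24))² = (1/(3*(-8)*(2 - (4 + 0/(-3))*(-3 + 3)) - 24))² = (1/(3*(-8)*(2 - (4 + 0*(-⅓))*0) - 24))² = (1/(3*(-8)*(2 - (4 + 0)*0) - 24))² = (1/(3*(-8)*(2 - 4*0) - 24))² = (1/(3*(-8)*(2 - 1*0) - 24))² = (1/(3*(-8)*(2 + 0) - 24))² = (1/(3*(-8)*2 - 24))² = (1/(-48 - 24))² = (1/(-72))² = (-1/72)² = 1/5184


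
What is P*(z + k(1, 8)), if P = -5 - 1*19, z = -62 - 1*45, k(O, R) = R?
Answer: 2376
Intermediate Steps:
z = -107 (z = -62 - 45 = -107)
P = -24 (P = -5 - 19 = -24)
P*(z + k(1, 8)) = -24*(-107 + 8) = -24*(-99) = 2376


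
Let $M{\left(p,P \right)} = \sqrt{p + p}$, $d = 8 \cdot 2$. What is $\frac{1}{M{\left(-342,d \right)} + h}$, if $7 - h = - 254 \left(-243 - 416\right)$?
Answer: $- \frac{55793}{9338576775} - \frac{2 i \sqrt{19}}{9338576775} \approx -5.9745 \cdot 10^{-6} - 9.3353 \cdot 10^{-10} i$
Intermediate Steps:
$d = 16$
$h = -167379$ ($h = 7 - - 254 \left(-243 - 416\right) = 7 - \left(-254\right) \left(-659\right) = 7 - 167386 = -167379$)
$M{\left(p,P \right)} = \sqrt{2} \sqrt{p}$ ($M{\left(p,P \right)} = \sqrt{2 p} = \sqrt{2} \sqrt{p}$)
$\frac{1}{M{\left(-342,d \right)} + h} = \frac{1}{\sqrt{2} \sqrt{-342} - 167379} = \frac{1}{\sqrt{2} \cdot 3 i \sqrt{38} - 167379} = \frac{1}{6 i \sqrt{19} - 167379} = \frac{1}{-167379 + 6 i \sqrt{19}}$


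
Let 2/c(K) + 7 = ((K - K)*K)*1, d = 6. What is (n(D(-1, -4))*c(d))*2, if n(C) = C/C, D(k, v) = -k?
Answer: -4/7 ≈ -0.57143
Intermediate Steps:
n(C) = 1
c(K) = -2/7 (c(K) = 2/(-7 + ((K - K)*K)*1) = 2/(-7 + (0*K)*1) = 2/(-7 + 0*1) = 2/(-7 + 0) = 2/(-7) = 2*(-⅐) = -2/7)
(n(D(-1, -4))*c(d))*2 = (1*(-2/7))*2 = -2/7*2 = -4/7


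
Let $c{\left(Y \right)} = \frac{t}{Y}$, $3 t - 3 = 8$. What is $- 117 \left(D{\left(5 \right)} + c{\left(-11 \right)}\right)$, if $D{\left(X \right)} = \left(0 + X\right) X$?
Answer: $-2886$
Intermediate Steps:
$D{\left(X \right)} = X^{2}$ ($D{\left(X \right)} = X X = X^{2}$)
$t = \frac{11}{3}$ ($t = 1 + \frac{1}{3} \cdot 8 = 1 + \frac{8}{3} = \frac{11}{3} \approx 3.6667$)
$c{\left(Y \right)} = \frac{11}{3 Y}$
$- 117 \left(D{\left(5 \right)} + c{\left(-11 \right)}\right) = - 117 \left(5^{2} + \frac{11}{3 \left(-11\right)}\right) = - 117 \left(25 + \frac{11}{3} \left(- \frac{1}{11}\right)\right) = - 117 \left(25 - \frac{1}{3}\right) = \left(-117\right) \frac{74}{3} = -2886$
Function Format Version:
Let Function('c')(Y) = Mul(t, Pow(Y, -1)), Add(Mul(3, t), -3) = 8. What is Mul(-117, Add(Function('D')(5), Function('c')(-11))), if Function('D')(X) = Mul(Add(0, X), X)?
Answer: -2886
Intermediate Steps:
Function('D')(X) = Pow(X, 2) (Function('D')(X) = Mul(X, X) = Pow(X, 2))
t = Rational(11, 3) (t = Add(1, Mul(Rational(1, 3), 8)) = Add(1, Rational(8, 3)) = Rational(11, 3) ≈ 3.6667)
Function('c')(Y) = Mul(Rational(11, 3), Pow(Y, -1))
Mul(-117, Add(Function('D')(5), Function('c')(-11))) = Mul(-117, Add(Pow(5, 2), Mul(Rational(11, 3), Pow(-11, -1)))) = Mul(-117, Add(25, Mul(Rational(11, 3), Rational(-1, 11)))) = Mul(-117, Add(25, Rational(-1, 3))) = Mul(-117, Rational(74, 3)) = -2886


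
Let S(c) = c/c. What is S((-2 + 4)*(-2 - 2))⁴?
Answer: 1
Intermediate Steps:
S(c) = 1
S((-2 + 4)*(-2 - 2))⁴ = 1⁴ = 1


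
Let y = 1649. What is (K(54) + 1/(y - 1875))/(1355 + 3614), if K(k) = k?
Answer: 12203/1122994 ≈ 0.010866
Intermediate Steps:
(K(54) + 1/(y - 1875))/(1355 + 3614) = (54 + 1/(1649 - 1875))/(1355 + 3614) = (54 + 1/(-226))/4969 = (54 - 1/226)*(1/4969) = (12203/226)*(1/4969) = 12203/1122994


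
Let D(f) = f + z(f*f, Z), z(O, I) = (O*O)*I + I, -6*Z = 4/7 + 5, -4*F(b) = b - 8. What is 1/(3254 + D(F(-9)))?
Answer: 3584/10588467 ≈ 0.00033848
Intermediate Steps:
F(b) = 2 - b/4 (F(b) = -(b - 8)/4 = -(-8 + b)/4 = 2 - b/4)
Z = -13/14 (Z = -(4/7 + 5)/6 = -⅙*39/7 = -13/14 ≈ -0.92857)
z(O, I) = I + I*O² (z(O, I) = O²*I + I = I*O² + I = I + I*O²)
D(f) = -13/14 + f - 13*f⁴/14 (D(f) = f - 13*(1 + (f*f)²)/14 = f - 13*(1 + (f²)²)/14 = f - 13*(1 + f⁴)/14 = f + (-13/14 - 13*f⁴/14) = -13/14 + f - 13*f⁴/14)
1/(3254 + D(F(-9))) = 1/(3254 + (-13/14 + (2 - ¼*(-9)) - 13*(2 - ¼*(-9))⁴/14)) = 1/(3254 + (-13/14 + (2 + 9/4) - 13*(2 + 9/4)⁴/14)) = 1/(3254 + (-13/14 + 17/4 - 13*(17/4)⁴/14)) = 1/(3254 + (-13/14 + 17/4 - 13/14*83521/256)) = 1/(3254 + (-13/14 + 17/4 - 1085773/3584)) = 1/(3254 - 1073869/3584) = 1/(10588467/3584) = 3584/10588467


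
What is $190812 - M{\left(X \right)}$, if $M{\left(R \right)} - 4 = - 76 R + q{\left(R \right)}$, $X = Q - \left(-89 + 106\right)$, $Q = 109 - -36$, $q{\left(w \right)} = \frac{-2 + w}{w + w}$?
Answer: $\frac{25668545}{128} \approx 2.0054 \cdot 10^{5}$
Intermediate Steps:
$q{\left(w \right)} = \frac{-2 + w}{2 w}$
$Q = 145$ ($Q = 109 + 36 = 145$)
$X = 128$ ($X = 145 - \left(-89 + 106\right) = 145 - 17 = 128$)
$M{\left(R \right)} = 4 - 76 R + \frac{-2 + R}{2 R}$ ($M{\left(R \right)} = 4 - \left(76 R - \frac{-2 + R}{2 R}\right) = 4 - 76 R + \frac{-2 + R}{2 R}$)
$190812 - M{\left(X \right)} = 190812 - \left(\frac{9}{2} - \frac{1}{128} - 9728\right) = 190812 - - \frac{1244609}{128} = 190812 + \frac{1244609}{128} = \frac{25668545}{128}$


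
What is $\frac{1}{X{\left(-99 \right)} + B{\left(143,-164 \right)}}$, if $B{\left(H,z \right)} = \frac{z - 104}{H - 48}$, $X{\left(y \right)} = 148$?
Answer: $\frac{95}{13792} \approx 0.006888$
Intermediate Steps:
$B{\left(H,z \right)} = \frac{-104 + z}{-48 + H}$
$\frac{1}{X{\left(-99 \right)} + B{\left(143,-164 \right)}} = \frac{1}{148 + \frac{-104 - 164}{-48 + 143}} = \frac{1}{148 + \frac{1}{95} \left(-268\right)} = \frac{1}{148 - \frac{268}{95}} = \frac{1}{\frac{13792}{95}} = \frac{95}{13792}$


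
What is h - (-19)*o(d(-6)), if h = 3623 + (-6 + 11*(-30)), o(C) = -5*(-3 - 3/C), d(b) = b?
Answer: 7049/2 ≈ 3524.5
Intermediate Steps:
o(C) = 15 + 15/C
h = 3287 (h = 3623 + (-6 - 330) = 3623 - 336 = 3287)
h - (-19)*o(d(-6)) = 3287 - (-19)*(15 + 15/(-6)) = 3287 - (-19)*(15 + 15*(-⅙)) = 3287 - (-19)*(15 - 5/2) = 3287 - (-19)*25/2 = 3287 - 1*(-475/2) = 3287 + 475/2 = 7049/2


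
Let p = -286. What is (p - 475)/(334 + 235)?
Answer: -761/569 ≈ -1.3374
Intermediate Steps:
(p - 475)/(334 + 235) = (-286 - 475)/(334 + 235) = -761/569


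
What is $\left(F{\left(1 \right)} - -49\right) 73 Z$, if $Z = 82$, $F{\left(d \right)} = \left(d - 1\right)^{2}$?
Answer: $293314$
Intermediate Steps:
$F{\left(d \right)} = \left(-1 + d\right)^{2}$
$\left(F{\left(1 \right)} - -49\right) 73 Z = \left(\left(-1 + 1\right)^{2} - -49\right) 73 \cdot 82 = \left(0^{2} + 49\right) 73 \cdot 82 = \left(0 + 49\right) 73 \cdot 82 = 49 \cdot 73 \cdot 82 = 3577 \cdot 82 = 293314$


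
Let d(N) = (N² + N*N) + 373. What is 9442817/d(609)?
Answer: 9442817/742135 ≈ 12.724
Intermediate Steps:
d(N) = 373 + 2*N² (d(N) = (N² + N²) + 373 = 2*N² + 373 = 373 + 2*N²)
9442817/d(609) = 9442817/(373 + 2*609²) = 9442817/(373 + 2*370881) = 9442817/(373 + 741762) = 9442817/742135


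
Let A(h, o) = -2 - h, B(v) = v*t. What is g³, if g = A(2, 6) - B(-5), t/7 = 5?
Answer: 5000211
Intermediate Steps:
t = 35 (t = 7*5 = 35)
B(v) = 35*v (B(v) = v*35 = 35*v)
g = 171 (g = (-2 - 1*2) - 35*(-5) = (-2 - 2) - 1*(-175) = -4 + 175 = 171)
g³ = 171³ = 5000211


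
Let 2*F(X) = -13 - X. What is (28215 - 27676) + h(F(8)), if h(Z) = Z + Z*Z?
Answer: 2555/4 ≈ 638.75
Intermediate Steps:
F(X) = -13/2 - X/2 (F(X) = (-13 - X)/2 = -13/2 - X/2)
h(Z) = Z + Z²
(28215 - 27676) + h(F(8)) = (28215 - 27676) + (-13/2 - ½*8)*(1 + (-13/2 - ½*8)) = 539 + (-13/2 - 4)*(1 + (-13/2 - 4)) = 539 - 21*(1 - 21/2)/2 = 539 - 21/2*(-19/2) = 539 + 399/4 = 2555/4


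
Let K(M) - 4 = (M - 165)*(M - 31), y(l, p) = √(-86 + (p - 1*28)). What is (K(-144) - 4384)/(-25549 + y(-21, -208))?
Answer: -1269657555/652751723 - 49695*I*√322/652751723 ≈ -1.9451 - 0.0013661*I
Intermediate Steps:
y(l, p) = √(-114 + p) (y(l, p) = √(-86 + (p - 28)) = √(-86 + (-28 + p)) = √(-114 + p))
K(M) = 4 + (-165 + M)*(-31 + M) (K(M) = 4 + (M - 165)*(M - 31) = 4 + (-165 + M)*(-31 + M))
(K(-144) - 4384)/(-25549 + y(-21, -208)) = ((5119 + (-144)² - 196*(-144)) - 4384)/(-25549 + √(-114 - 208)) = ((5119 + 20736 + 28224) - 4384)/(-25549 + √(-322)) = (54079 - 4384)/(-25549 + I*√322) = 49695/(-25549 + I*√322)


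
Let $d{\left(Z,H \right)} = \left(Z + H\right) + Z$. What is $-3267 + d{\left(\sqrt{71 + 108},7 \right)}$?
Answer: $-3260 + 2 \sqrt{179} \approx -3233.2$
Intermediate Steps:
$d{\left(Z,H \right)} = H + 2 Z$ ($d{\left(Z,H \right)} = \left(H + Z\right) + Z = H + 2 Z$)
$-3267 + d{\left(\sqrt{71 + 108},7 \right)} = -3267 + \left(7 + 2 \sqrt{71 + 108}\right) = -3267 + \left(7 + 2 \sqrt{179}\right) = -3260 + 2 \sqrt{179}$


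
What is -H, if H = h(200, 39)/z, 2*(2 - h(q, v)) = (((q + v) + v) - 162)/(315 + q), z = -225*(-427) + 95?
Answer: -486/24763775 ≈ -1.9625e-5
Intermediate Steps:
z = 96170 (z = 96075 + 95 = 96170)
h(q, v) = 2 - (-162 + q + 2*v)/(2*(315 + q)) (h(q, v) = 2 - (((q + v) + v) - 162)/(2*(315 + q)) = 2 - ((q + 2*v) - 162)/(2*(315 + q)) = 2 - (-162 + q + 2*v)/(2*(315 + q)))
H = 486/24763775 (H = ((711 - 1*39 + (3/2)*200)/(315 + 200))/96170 = ((711 - 39 + 300)/515)*(1/96170) = ((1/515)*972)*(1/96170) = (972/515)*(1/96170) = 486/24763775 ≈ 1.9625e-5)
-H = -1*486/24763775 = -486/24763775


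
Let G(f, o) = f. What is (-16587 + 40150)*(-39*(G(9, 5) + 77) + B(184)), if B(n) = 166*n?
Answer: 640677970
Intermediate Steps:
(-16587 + 40150)*(-39*(G(9, 5) + 77) + B(184)) = (-16587 + 40150)*(-39*(9 + 77) + 166*184) = 23563*(-39*86 + 30544) = 23563*(-3354 + 30544) = 23563*27190 = 640677970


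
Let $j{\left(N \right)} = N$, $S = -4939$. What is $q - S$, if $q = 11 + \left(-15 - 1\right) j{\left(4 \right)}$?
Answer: $4886$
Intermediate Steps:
$q = -53$ ($q = 11 + \left(-15 - 1\right) 4 = 11 - 64 = -53$)
$q - S = -53 - -4939 = -53 + 4939 = 4886$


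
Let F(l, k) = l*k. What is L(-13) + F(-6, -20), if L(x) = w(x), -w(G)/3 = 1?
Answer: 117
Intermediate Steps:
w(G) = -3 (w(G) = -3*1 = -3)
F(l, k) = k*l
L(x) = -3
L(-13) + F(-6, -20) = -3 - 20*(-6) = -3 + 120 = 117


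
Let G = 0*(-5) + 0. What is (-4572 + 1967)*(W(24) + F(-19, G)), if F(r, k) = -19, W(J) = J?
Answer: -13025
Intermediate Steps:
G = 0 (G = 0 + 0 = 0)
(-4572 + 1967)*(W(24) + F(-19, G)) = (-4572 + 1967)*(24 - 19) = -2605*5 = -13025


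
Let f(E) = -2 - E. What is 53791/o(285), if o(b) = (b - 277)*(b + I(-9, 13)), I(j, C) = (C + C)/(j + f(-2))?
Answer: 484119/20312 ≈ 23.834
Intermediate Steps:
I(j, C) = 2*C/j (I(j, C) = (C + C)/(j + (-2 - 1*(-2))) = (2*C)/(j + (-2 + 2)) = (2*C)/(j + 0) = (2*C)/j = 2*C/j)
o(b) = (-277 + b)*(-26/9 + b) (o(b) = (b - 277)*(b + 2*13/(-9)) = (-277 + b)*(b + 2*13*(-1/9)) = (-277 + b)*(b - 26/9) = (-277 + b)*(-26/9 + b))
53791/o(285) = 53791/(7202/9 + 285**2 - 2519/9*285) = 53791/(7202/9 + 81225 - 239305/3) = 53791/(20312/9) = 53791*(9/20312) = 484119/20312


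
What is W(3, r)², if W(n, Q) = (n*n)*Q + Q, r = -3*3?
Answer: 8100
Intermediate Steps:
r = -9
W(n, Q) = Q + Q*n² (W(n, Q) = n²*Q + Q = Q*n² + Q = Q + Q*n²)
W(3, r)² = (-9*(1 + 3²))² = (-9*(1 + 9))² = (-9*10)² = (-90)² = 8100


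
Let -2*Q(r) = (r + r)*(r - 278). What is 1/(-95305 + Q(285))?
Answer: -1/97300 ≈ -1.0277e-5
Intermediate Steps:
Q(r) = -r*(-278 + r) (Q(r) = -(r + r)*(r - 278)/2 = -2*r*(-278 + r)/2 = -r*(-278 + r))
1/(-95305 + Q(285)) = 1/(-95305 + 285*(278 - 1*285)) = 1/(-95305 + 285*(278 - 285)) = 1/(-95305 + 285*(-7)) = 1/(-95305 - 1995) = 1/(-97300) = -1/97300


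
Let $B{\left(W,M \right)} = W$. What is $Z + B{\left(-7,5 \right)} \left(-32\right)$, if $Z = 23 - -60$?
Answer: $307$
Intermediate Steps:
$Z = 83$ ($Z = 23 + 60 = 83$)
$Z + B{\left(-7,5 \right)} \left(-32\right) = 83 - -224 = 83 + 224 = 307$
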